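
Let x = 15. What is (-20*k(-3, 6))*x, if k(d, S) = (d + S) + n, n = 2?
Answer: -1500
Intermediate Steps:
k(d, S) = 2 + S + d (k(d, S) = (d + S) + 2 = (S + d) + 2 = 2 + S + d)
(-20*k(-3, 6))*x = -20*(2 + 6 - 3)*15 = -20*5*15 = -100*15 = -1500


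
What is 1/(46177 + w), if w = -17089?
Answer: 1/29088 ≈ 3.4378e-5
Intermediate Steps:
1/(46177 + w) = 1/(46177 - 17089) = 1/29088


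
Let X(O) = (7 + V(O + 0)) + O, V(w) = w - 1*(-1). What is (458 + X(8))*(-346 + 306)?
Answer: -19280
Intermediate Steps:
V(w) = 1 + w (V(w) = w + 1 = 1 + w)
X(O) = 8 + 2*O (X(O) = (7 + (1 + (O + 0))) + O = (7 + (1 + O)) + O = (8 + O) + O = 8 + 2*O)
(458 + X(8))*(-346 + 306) = (458 + (8 + 2*8))*(-346 + 306) = (458 + (8 + 16))*(-40) = (458 + 24)*(-40) = 482*(-40) = -19280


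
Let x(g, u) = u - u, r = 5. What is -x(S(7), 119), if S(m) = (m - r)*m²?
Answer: 0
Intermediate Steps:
S(m) = m²*(-5 + m) (S(m) = (m - 1*5)*m² = (m - 5)*m² = (-5 + m)*m² = m²*(-5 + m))
x(g, u) = 0
-x(S(7), 119) = -1*0 = 0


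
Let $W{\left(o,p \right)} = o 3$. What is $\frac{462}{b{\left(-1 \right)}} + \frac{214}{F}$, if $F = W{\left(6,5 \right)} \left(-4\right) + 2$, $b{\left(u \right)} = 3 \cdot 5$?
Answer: $\frac{971}{35} \approx 27.743$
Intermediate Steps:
$b{\left(u \right)} = 15$
$W{\left(o,p \right)} = 3 o$
$F = -70$ ($F = 3 \cdot 6 \left(-4\right) + 2 = 18 \left(-4\right) + 2 = -72 + 2 = -70$)
$\frac{462}{b{\left(-1 \right)}} + \frac{214}{F} = \frac{462}{15} + \frac{214}{-70} = 462 \cdot \frac{1}{15} + 214 \left(- \frac{1}{70}\right) = \frac{154}{5} - \frac{107}{35} = \frac{971}{35}$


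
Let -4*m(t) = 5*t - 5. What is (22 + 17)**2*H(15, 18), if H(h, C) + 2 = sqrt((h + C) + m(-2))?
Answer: -3042 + 10647*sqrt(3)/2 ≈ 6178.6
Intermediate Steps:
m(t) = 5/4 - 5*t/4 (m(t) = -(5*t - 5)/4 = -(-5 + 5*t)/4 = 5/4 - 5*t/4)
H(h, C) = -2 + sqrt(15/4 + C + h) (H(h, C) = -2 + sqrt((h + C) + (5/4 - 5/4*(-2))) = -2 + sqrt((C + h) + (5/4 + 5/2)) = -2 + sqrt((C + h) + 15/4) = -2 + sqrt(15/4 + C + h))
(22 + 17)**2*H(15, 18) = (22 + 17)**2*(-2 + sqrt(15 + 4*18 + 4*15)/2) = 39**2*(-2 + sqrt(15 + 72 + 60)/2) = 1521*(-2 + sqrt(147)/2) = 1521*(-2 + (7*sqrt(3))/2) = 1521*(-2 + 7*sqrt(3)/2) = -3042 + 10647*sqrt(3)/2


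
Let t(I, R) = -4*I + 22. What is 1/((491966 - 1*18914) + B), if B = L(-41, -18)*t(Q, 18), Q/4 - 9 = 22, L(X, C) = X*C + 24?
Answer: 1/111864 ≈ 8.9394e-6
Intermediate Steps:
L(X, C) = 24 + C*X (L(X, C) = C*X + 24 = 24 + C*X)
Q = 124 (Q = 36 + 4*22 = 36 + 88 = 124)
t(I, R) = 22 - 4*I
B = -361188 (B = (24 - 18*(-41))*(22 - 4*124) = (24 + 738)*(22 - 496) = 762*(-474) = -361188)
1/((491966 - 1*18914) + B) = 1/((491966 - 1*18914) - 361188) = 1/((491966 - 18914) - 361188) = 1/(473052 - 361188) = 1/111864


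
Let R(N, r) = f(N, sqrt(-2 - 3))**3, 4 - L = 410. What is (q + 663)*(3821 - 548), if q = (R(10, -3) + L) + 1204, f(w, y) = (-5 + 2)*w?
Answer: -83589147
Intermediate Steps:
L = -406 (L = 4 - 1*410 = 4 - 410 = -406)
f(w, y) = -3*w
R(N, r) = -27*N**3 (R(N, r) = (-3*N)**3 = -27*N**3)
q = -26202 (q = (-27*10**3 - 406) + 1204 = (-27*1000 - 406) + 1204 = (-27000 - 406) + 1204 = -27406 + 1204 = -26202)
(q + 663)*(3821 - 548) = (-26202 + 663)*(3821 - 548) = -25539*3273 = -83589147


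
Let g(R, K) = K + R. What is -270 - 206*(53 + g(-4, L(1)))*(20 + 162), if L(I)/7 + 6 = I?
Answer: -525158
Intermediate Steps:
L(I) = -42 + 7*I
-270 - 206*(53 + g(-4, L(1)))*(20 + 162) = -270 - 206*(53 + ((-42 + 7*1) - 4))*(20 + 162) = -270 - 206*(53 + ((-42 + 7) - 4))*182 = -270 - 206*(53 + (-35 - 4))*182 = -270 - 206*(53 - 39)*182 = -270 - 2884*182 = -270 - 206*2548 = -270 - 524888 = -525158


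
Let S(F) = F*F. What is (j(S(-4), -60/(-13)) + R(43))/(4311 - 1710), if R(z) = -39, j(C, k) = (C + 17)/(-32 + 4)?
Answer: -125/8092 ≈ -0.015447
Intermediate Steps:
S(F) = F²
j(C, k) = -17/28 - C/28 (j(C, k) = (17 + C)/(-28) = (17 + C)*(-1/28) = -17/28 - C/28)
(j(S(-4), -60/(-13)) + R(43))/(4311 - 1710) = ((-17/28 - 1/28*(-4)²) - 39)/(4311 - 1710) = ((-17/28 - 1/28*16) - 39)/2601 = ((-17/28 - 4/7) - 39)*(1/2601) = (-33/28 - 39)*(1/2601) = -1125/28*1/2601 = -125/8092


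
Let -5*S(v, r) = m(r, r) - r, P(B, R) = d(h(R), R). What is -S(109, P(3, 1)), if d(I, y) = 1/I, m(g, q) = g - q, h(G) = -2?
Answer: ⅒ ≈ 0.10000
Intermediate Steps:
d(I, y) = 1/I
P(B, R) = -½ (P(B, R) = 1/(-2) = -½)
S(v, r) = r/5 (S(v, r) = -((r - r) - r)/5 = -(0 - r)/5 = -(-1)*r/5 = r/5)
-S(109, P(3, 1)) = -(-1)/(5*2) = -1*(-⅒) = ⅒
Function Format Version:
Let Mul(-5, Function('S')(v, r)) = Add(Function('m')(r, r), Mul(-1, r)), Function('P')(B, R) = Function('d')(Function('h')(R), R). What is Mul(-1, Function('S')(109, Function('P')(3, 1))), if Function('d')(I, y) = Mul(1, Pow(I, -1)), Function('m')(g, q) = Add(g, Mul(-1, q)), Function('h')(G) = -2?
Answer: Rational(1, 10) ≈ 0.10000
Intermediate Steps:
Function('d')(I, y) = Pow(I, -1)
Function('P')(B, R) = Rational(-1, 2) (Function('P')(B, R) = Pow(-2, -1) = Rational(-1, 2))
Function('S')(v, r) = Mul(Rational(1, 5), r) (Function('S')(v, r) = Mul(Rational(-1, 5), Add(Add(r, Mul(-1, r)), Mul(-1, r))) = Mul(Rational(-1, 5), Add(0, Mul(-1, r))) = Mul(Rational(-1, 5), Mul(-1, r)) = Mul(Rational(1, 5), r))
Mul(-1, Function('S')(109, Function('P')(3, 1))) = Mul(-1, Mul(Rational(1, 5), Rational(-1, 2))) = Mul(-1, Rational(-1, 10)) = Rational(1, 10)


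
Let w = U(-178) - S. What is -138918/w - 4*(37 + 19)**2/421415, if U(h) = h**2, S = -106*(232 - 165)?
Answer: -29514330277/8172501095 ≈ -3.6114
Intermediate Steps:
S = -7102 (S = -106*67 = -7102)
w = 38786 (w = (-178)**2 - 1*(-7102) = 31684 + 7102 = 38786)
-138918/w - 4*(37 + 19)**2/421415 = -138918/38786 - 4*(37 + 19)**2/421415 = -138918*1/38786 - 4*56**2*(1/421415) = -69459/19393 - 4*3136*(1/421415) = -69459/19393 - 12544*1/421415 = -69459/19393 - 12544/421415 = -29514330277/8172501095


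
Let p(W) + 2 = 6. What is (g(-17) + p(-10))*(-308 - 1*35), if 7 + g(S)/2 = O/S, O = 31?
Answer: 79576/17 ≈ 4680.9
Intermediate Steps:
p(W) = 4 (p(W) = -2 + 6 = 4)
g(S) = -14 + 62/S (g(S) = -14 + 2*(31/S) = -14 + 62/S)
(g(-17) + p(-10))*(-308 - 1*35) = ((-14 + 62/(-17)) + 4)*(-308 - 1*35) = ((-14 + 62*(-1/17)) + 4)*(-308 - 35) = ((-14 - 62/17) + 4)*(-343) = (-300/17 + 4)*(-343) = -232/17*(-343) = 79576/17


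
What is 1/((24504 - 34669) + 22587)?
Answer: 1/12422 ≈ 8.0502e-5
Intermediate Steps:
1/((24504 - 34669) + 22587) = 1/(-10165 + 22587) = 1/12422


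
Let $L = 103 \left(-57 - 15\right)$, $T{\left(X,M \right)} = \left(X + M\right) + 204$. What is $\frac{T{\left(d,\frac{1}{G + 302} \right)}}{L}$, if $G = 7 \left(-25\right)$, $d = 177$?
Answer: $- \frac{12097}{235458} \approx -0.051376$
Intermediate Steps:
$G = -175$
$T{\left(X,M \right)} = 204 + M + X$ ($T{\left(X,M \right)} = \left(M + X\right) + 204 = 204 + M + X$)
$L = -7416$ ($L = 103 \left(-72\right) = -7416$)
$\frac{T{\left(d,\frac{1}{G + 302} \right)}}{L} = \frac{204 + \frac{1}{-175 + 302} + 177}{-7416} = \left(204 + \frac{1}{127} + 177\right) \left(- \frac{1}{7416}\right) = \frac{48388}{127} \left(- \frac{1}{7416}\right) = - \frac{12097}{235458}$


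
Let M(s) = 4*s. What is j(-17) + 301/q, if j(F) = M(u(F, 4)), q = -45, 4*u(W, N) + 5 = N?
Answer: -346/45 ≈ -7.6889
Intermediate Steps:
u(W, N) = -5/4 + N/4
j(F) = -1 (j(F) = 4*(-5/4 + (¼)*4) = 4*(-5/4 + 1) = 4*(-¼) = -1)
j(-17) + 301/q = -1 + 301/(-45) = -1 + 301*(-1/45) = -1 - 301/45 = -346/45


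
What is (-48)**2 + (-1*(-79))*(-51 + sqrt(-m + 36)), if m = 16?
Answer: -1725 + 158*sqrt(5) ≈ -1371.7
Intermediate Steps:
(-48)**2 + (-1*(-79))*(-51 + sqrt(-m + 36)) = (-48)**2 + (-1*(-79))*(-51 + sqrt(-1*16 + 36)) = 2304 + 79*(-51 + sqrt(-16 + 36)) = 2304 + 79*(-51 + sqrt(20)) = 2304 + 79*(-51 + 2*sqrt(5)) = 2304 + (-4029 + 158*sqrt(5)) = -1725 + 158*sqrt(5)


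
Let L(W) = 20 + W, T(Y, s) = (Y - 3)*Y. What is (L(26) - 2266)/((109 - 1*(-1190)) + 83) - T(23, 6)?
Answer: -318970/691 ≈ -461.61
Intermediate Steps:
T(Y, s) = Y*(-3 + Y) (T(Y, s) = (-3 + Y)*Y = Y*(-3 + Y))
(L(26) - 2266)/((109 - 1*(-1190)) + 83) - T(23, 6) = ((20 + 26) - 2266)/((109 - 1*(-1190)) + 83) - 23*(-3 + 23) = (46 - 2266)/((109 + 1190) + 83) - 23*20 = -2220/(1299 + 83) - 1*460 = -2220/1382 - 460 = -2220*1/1382 - 460 = -1110/691 - 460 = -318970/691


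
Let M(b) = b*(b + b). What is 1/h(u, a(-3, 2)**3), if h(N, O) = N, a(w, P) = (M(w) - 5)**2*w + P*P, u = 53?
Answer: 1/53 ≈ 0.018868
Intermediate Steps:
M(b) = 2*b**2 (M(b) = b*(2*b) = 2*b**2)
a(w, P) = P**2 + w*(-5 + 2*w**2)**2 (a(w, P) = (2*w**2 - 5)**2*w + P*P = (-5 + 2*w**2)**2*w + P**2 = w*(-5 + 2*w**2)**2 + P**2 = P**2 + w*(-5 + 2*w**2)**2)
1/h(u, a(-3, 2)**3) = 1/53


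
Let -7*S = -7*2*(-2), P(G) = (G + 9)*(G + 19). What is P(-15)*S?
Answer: 96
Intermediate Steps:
P(G) = (9 + G)*(19 + G)
S = -4 (S = -(-7*2)*(-2)/7 = -(-2)*(-2) = -1/7*28 = -4)
P(-15)*S = (171 + (-15)**2 + 28*(-15))*(-4) = (171 + 225 - 420)*(-4) = -24*(-4) = 96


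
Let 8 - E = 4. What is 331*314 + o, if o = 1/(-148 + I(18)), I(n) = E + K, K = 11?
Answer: 13823221/133 ≈ 1.0393e+5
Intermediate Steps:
E = 4 (E = 8 - 1*4 = 8 - 4 = 4)
I(n) = 15 (I(n) = 4 + 11 = 15)
o = -1/133 (o = 1/(-148 + 15) = 1/(-133) = -1/133 ≈ -0.0075188)
331*314 + o = 331*314 - 1/133 = 103934 - 1/133 = 13823221/133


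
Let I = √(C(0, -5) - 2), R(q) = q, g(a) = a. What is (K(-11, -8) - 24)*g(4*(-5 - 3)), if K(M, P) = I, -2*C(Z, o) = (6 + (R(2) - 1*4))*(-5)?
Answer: 768 - 64*√2 ≈ 677.49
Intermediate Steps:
C(Z, o) = 10 (C(Z, o) = -(6 + (2 - 1*4))*(-5)/2 = -(6 + (2 - 4))*(-5)/2 = -(6 - 2)*(-5)/2 = -2*(-5) = -½*(-20) = 10)
I = 2*√2 (I = √(10 - 2) = √8 = 2*√2 ≈ 2.8284)
K(M, P) = 2*√2
(K(-11, -8) - 24)*g(4*(-5 - 3)) = (2*√2 - 24)*(4*(-5 - 3)) = (-24 + 2*√2)*(4*(-8)) = (-24 + 2*√2)*(-32) = 768 - 64*√2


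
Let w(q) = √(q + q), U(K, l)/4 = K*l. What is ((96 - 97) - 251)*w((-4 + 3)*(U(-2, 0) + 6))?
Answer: -504*I*√3 ≈ -872.95*I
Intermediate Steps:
U(K, l) = 4*K*l (U(K, l) = 4*(K*l) = 4*K*l)
w(q) = √2*√q (w(q) = √(2*q) = √2*√q)
((96 - 97) - 251)*w((-4 + 3)*(U(-2, 0) + 6)) = ((96 - 97) - 251)*(√2*√((-4 + 3)*(4*(-2)*0 + 6))) = (-1 - 251)*(√2*√(-(0 + 6))) = -252*√2*√(-1*6) = -252*√2*√(-6) = -252*√2*I*√6 = -504*I*√3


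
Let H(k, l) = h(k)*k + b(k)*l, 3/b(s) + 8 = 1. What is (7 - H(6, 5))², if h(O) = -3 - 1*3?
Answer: 99856/49 ≈ 2037.9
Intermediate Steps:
h(O) = -6 (h(O) = -3 - 3 = -6)
b(s) = -3/7 (b(s) = 3/(-8 + 1) = 3/(-7) = 3*(-⅐) = -3/7)
H(k, l) = -6*k - 3*l/7
(7 - H(6, 5))² = (7 - (-6*6 - 3/7*5))² = (7 - (-36 - 15/7))² = (7 - 1*(-267/7))² = (7 + 267/7)² = (316/7)² = 99856/49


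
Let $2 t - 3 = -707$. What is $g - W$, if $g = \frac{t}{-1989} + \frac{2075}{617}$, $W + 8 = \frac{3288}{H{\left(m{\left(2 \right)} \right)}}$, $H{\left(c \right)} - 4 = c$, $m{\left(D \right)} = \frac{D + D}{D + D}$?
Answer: $- \frac{3964266029}{6136065} \approx -646.06$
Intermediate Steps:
$t = -352$ ($t = \frac{3}{2} + \frac{1}{2} \left(-707\right) = \frac{3}{2} - \frac{707}{2} = -352$)
$m{\left(D \right)} = 1$ ($m{\left(D \right)} = \frac{2 D}{2 D} = 2 D \frac{1}{2 D} = 1$)
$H{\left(c \right)} = 4 + c$
$W = \frac{3248}{5}$ ($W = -8 + \frac{3288}{4 + 1} = -8 + \frac{3288}{5} = \frac{3248}{5} \approx 649.6$)
$g = \frac{4344359}{1227213}$ ($g = - \frac{352}{-1989} + \frac{2075}{617} = \left(-352\right) \left(- \frac{1}{1989}\right) + 2075 \cdot \frac{1}{617} = \frac{352}{1989} + \frac{2075}{617} = \frac{4344359}{1227213} \approx 3.54$)
$g - W = \frac{4344359}{1227213} - \frac{3248}{5} = - \frac{3964266029}{6136065}$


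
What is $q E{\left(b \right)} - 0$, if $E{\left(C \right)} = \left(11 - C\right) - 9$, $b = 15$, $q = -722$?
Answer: $9386$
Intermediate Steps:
$E{\left(C \right)} = 2 - C$ ($E{\left(C \right)} = \left(11 - C\right) - 9 = 2 - C$)
$q E{\left(b \right)} - 0 = - 722 \left(2 - 15\right) - 0 = - 722 \left(2 - 15\right) + 0 = \left(-722\right) \left(-13\right) + 0 = 9386 + 0 = 9386$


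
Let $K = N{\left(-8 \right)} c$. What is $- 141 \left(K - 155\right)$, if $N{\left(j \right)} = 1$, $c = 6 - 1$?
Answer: $21150$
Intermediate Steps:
$c = 5$
$K = 5$ ($K = 1 \cdot 5 = 5$)
$- 141 \left(K - 155\right) = - 141 \left(5 - 155\right) = \left(-141\right) \left(-150\right) = 21150$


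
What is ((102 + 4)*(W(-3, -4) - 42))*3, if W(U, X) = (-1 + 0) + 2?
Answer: -13038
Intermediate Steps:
W(U, X) = 1 (W(U, X) = -1 + 2 = 1)
((102 + 4)*(W(-3, -4) - 42))*3 = ((102 + 4)*(1 - 42))*3 = (106*(-41))*3 = -4346*3 = -13038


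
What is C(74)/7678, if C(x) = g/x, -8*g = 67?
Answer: -67/4545376 ≈ -1.4740e-5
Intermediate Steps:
g = -67/8 (g = -⅛*67 = -67/8 ≈ -8.3750)
C(x) = -67/(8*x)
C(74)/7678 = -67/8/74/7678 = -67/8*1/74*(1/7678) = -67/592*1/7678 = -67/4545376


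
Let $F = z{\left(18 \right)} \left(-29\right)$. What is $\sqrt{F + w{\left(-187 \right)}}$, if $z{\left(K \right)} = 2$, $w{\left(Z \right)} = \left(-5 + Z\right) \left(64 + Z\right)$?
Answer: $\sqrt{23558} \approx 153.49$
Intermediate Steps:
$F = -58$ ($F = 2 \left(-29\right) = -58$)
$\sqrt{F + w{\left(-187 \right)}} = \sqrt{-58 + \left(-320 + \left(-187\right)^{2} + 59 \left(-187\right)\right)} = \sqrt{-58 - -23616} = \sqrt{-58 + 23616} = \sqrt{23558}$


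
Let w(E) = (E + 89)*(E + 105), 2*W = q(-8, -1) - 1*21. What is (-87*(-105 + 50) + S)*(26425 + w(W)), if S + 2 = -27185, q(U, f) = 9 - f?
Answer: -1556188533/2 ≈ -7.7809e+8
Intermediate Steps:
S = -27187 (S = -2 - 27185 = -27187)
W = -11/2 (W = ((9 - 1*(-1)) - 1*21)/2 = ((9 + 1) - 21)/2 = (10 - 21)/2 = (½)*(-11) = -11/2 ≈ -5.5000)
w(E) = (89 + E)*(105 + E)
(-87*(-105 + 50) + S)*(26425 + w(W)) = (-87*(-105 + 50) - 27187)*(26425 + (9345 + (-11/2)² + 194*(-11/2))) = (-87*(-55) - 27187)*(26425 + (9345 + 121/4 - 1067)) = (4785 - 27187)*(26425 + 33233/4) = -22402*138933/4 = -1556188533/2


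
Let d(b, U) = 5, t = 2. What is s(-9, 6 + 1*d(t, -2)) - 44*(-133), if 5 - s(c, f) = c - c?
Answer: 5857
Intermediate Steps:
s(c, f) = 5 (s(c, f) = 5 - (c - c) = 5 - 1*0 = 5 + 0 = 5)
s(-9, 6 + 1*d(t, -2)) - 44*(-133) = 5 - 44*(-133) = 5 + 5852 = 5857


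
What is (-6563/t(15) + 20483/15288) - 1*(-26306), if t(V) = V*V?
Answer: 30130550777/1146600 ≈ 26278.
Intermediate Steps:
t(V) = V**2
(-6563/t(15) + 20483/15288) - 1*(-26306) = (-6563/(15**2) + 20483/15288) - 1*(-26306) = (-6563/225 + 20483*(1/15288)) + 26306 = (-6563*1/225 + 20483/15288) + 26306 = (-6563/225 + 20483/15288) + 26306 = -31908823/1146600 + 26306 = 30130550777/1146600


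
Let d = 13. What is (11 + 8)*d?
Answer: 247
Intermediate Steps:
(11 + 8)*d = (11 + 8)*13 = 19*13 = 247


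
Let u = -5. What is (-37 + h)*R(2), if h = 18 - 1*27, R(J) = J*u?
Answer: 460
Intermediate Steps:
R(J) = -5*J (R(J) = J*(-5) = -5*J)
h = -9 (h = 18 - 27 = -9)
(-37 + h)*R(2) = (-37 - 9)*(-5*2) = -46*(-10) = 460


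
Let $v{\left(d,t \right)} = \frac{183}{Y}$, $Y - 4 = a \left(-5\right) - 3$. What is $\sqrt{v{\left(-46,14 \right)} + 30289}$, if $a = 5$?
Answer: $\frac{\sqrt{484502}}{4} \approx 174.02$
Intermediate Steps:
$Y = -24$ ($Y = 4 + \left(5 \left(-5\right) - 3\right) = 4 - 28 = -24$)
$v{\left(d,t \right)} = - \frac{61}{8}$ ($v{\left(d,t \right)} = \frac{183}{-24} = 183 \left(- \frac{1}{24}\right) = - \frac{61}{8}$)
$\sqrt{v{\left(-46,14 \right)} + 30289} = \sqrt{- \frac{61}{8} + 30289} = \sqrt{\frac{242251}{8}} = \frac{\sqrt{484502}}{4}$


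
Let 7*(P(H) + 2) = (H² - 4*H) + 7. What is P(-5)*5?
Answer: 190/7 ≈ 27.143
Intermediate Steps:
P(H) = -1 - 4*H/7 + H²/7 (P(H) = -2 + ((H² - 4*H) + 7)/7 = -2 + (7 + H² - 4*H)/7 = -2 + (1 - 4*H/7 + H²/7) = -1 - 4*H/7 + H²/7)
P(-5)*5 = (-1 - 4/7*(-5) + (⅐)*(-5)²)*5 = (-1 + 20/7 + (⅐)*25)*5 = (-1 + 20/7 + 25/7)*5 = (38/7)*5 = 190/7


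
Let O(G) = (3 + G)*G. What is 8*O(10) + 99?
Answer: 1139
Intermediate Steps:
O(G) = G*(3 + G)
8*O(10) + 99 = 8*(10*(3 + 10)) + 99 = 8*(10*13) + 99 = 8*130 + 99 = 1040 + 99 = 1139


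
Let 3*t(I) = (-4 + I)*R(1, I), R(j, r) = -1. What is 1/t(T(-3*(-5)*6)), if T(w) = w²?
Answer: -3/8096 ≈ -0.00037055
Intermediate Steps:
t(I) = 4/3 - I/3 (t(I) = ((-4 + I)*(-1))/3 = (4 - I)/3 = 4/3 - I/3)
1/t(T(-3*(-5)*6)) = 1/(4/3 - (-3*(-5)*6)²/3) = 1/(4/3 - (15*6)²/3) = 1/(4/3 - ⅓*90²) = 1/(4/3 - ⅓*8100) = 1/(4/3 - 2700) = 1/(-8096/3) = -3/8096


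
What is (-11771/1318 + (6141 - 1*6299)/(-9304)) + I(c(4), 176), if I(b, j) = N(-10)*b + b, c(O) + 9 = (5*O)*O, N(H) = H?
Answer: -1986289137/3065668 ≈ -647.91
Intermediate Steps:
c(O) = -9 + 5*O² (c(O) = -9 + (5*O)*O = -9 + 5*O²)
I(b, j) = -9*b (I(b, j) = -10*b + b = -9*b)
(-11771/1318 + (6141 - 1*6299)/(-9304)) + I(c(4), 176) = (-11771/1318 + (6141 - 1*6299)/(-9304)) - 9*(-9 + 5*4²) = (-11771*1/1318 + (6141 - 6299)*(-1/9304)) - 9*(-9 + 5*16) = (-11771/1318 - 158*(-1/9304)) - 9*(-9 + 80) = (-11771/1318 + 79/4652) - 9*71 = -27327285/3065668 - 639 = -1986289137/3065668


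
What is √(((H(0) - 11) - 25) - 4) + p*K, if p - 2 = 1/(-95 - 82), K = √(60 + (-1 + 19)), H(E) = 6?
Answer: 353*√78/177 + I*√34 ≈ 17.614 + 5.831*I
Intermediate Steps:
K = √78 (K = √(60 + 18) = √78 ≈ 8.8318)
p = 353/177 (p = 2 + 1/(-95 - 82) = 2 + 1/(-177) = 2 - 1/177 = 353/177 ≈ 1.9944)
√(((H(0) - 11) - 25) - 4) + p*K = √(((6 - 11) - 25) - 4) + 353*√78/177 = √((-5 - 25) - 4) + 353*√78/177 = √(-30 - 4) + 353*√78/177 = √(-34) + 353*√78/177 = I*√34 + 353*√78/177 = 353*√78/177 + I*√34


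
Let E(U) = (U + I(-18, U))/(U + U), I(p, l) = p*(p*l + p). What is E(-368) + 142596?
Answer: 26267483/184 ≈ 1.4276e+5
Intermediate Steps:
I(p, l) = p*(p + l*p) (I(p, l) = p*(l*p + p) = p*(p + l*p))
E(U) = (324 + 325*U)/(2*U) (E(U) = (U + (-18)²*(1 + U))/(U + U) = (U + 324*(1 + U))/((2*U)) = (U + (324 + 324*U))*(1/(2*U)) = (324 + 325*U)*(1/(2*U)) = (324 + 325*U)/(2*U))
E(-368) + 142596 = (325/2 + 162/(-368)) + 142596 = (325/2 + 162*(-1/368)) + 142596 = (325/2 - 81/184) + 142596 = 29819/184 + 142596 = 26267483/184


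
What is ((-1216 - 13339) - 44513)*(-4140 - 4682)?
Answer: 521097896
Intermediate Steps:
((-1216 - 13339) - 44513)*(-4140 - 4682) = (-14555 - 44513)*(-8822) = -59068*(-8822) = 521097896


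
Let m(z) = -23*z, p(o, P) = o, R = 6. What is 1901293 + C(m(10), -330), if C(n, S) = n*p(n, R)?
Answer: 1954193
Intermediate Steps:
C(n, S) = n**2 (C(n, S) = n*n = n**2)
1901293 + C(m(10), -330) = 1901293 + (-23*10)**2 = 1901293 + (-230)**2 = 1901293 + 52900 = 1954193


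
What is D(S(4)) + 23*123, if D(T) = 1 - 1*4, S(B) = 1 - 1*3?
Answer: 2826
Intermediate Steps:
S(B) = -2 (S(B) = 1 - 3 = -2)
D(T) = -3 (D(T) = 1 - 4 = -3)
D(S(4)) + 23*123 = -3 + 23*123 = -3 + 2829 = 2826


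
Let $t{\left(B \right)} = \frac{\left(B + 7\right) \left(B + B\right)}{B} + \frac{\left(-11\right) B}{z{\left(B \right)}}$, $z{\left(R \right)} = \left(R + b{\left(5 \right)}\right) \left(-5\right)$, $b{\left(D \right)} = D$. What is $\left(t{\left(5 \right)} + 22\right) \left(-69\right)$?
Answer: $- \frac{32499}{10} \approx -3249.9$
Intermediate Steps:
$z{\left(R \right)} = -25 - 5 R$ ($z{\left(R \right)} = \left(R + 5\right) \left(-5\right) = \left(5 + R\right) \left(-5\right) = -25 - 5 R$)
$t{\left(B \right)} = 14 + 2 B - \frac{11 B}{-25 - 5 B}$ ($t{\left(B \right)} = \frac{\left(B + 7\right) \left(B + B\right)}{B} + \frac{\left(-11\right) B}{-25 - 5 B} = \frac{\left(7 + B\right) 2 B}{B} - \frac{11 B}{-25 - 5 B} = \frac{2 B \left(7 + B\right)}{B} - \frac{11 B}{-25 - 5 B} = \left(14 + 2 B\right) - \frac{11 B}{-25 - 5 B} = 14 + 2 B - \frac{11 B}{-25 - 5 B}$)
$\left(t{\left(5 \right)} + 22\right) \left(-69\right) = \left(\frac{350 + 10 \cdot 5^{2} + 131 \cdot 5}{5 \left(5 + 5\right)} + 22\right) \left(-69\right) = \left(\frac{350 + 10 \cdot 25 + 655}{5 \cdot 10} + 22\right) \left(-69\right) = \left(\frac{1}{5} \cdot \frac{1}{10} \left(350 + 250 + 655\right) + 22\right) \left(-69\right) = \left(\frac{1}{5} \cdot \frac{1}{10} \cdot 1255 + 22\right) \left(-69\right) = \left(\frac{251}{10} + 22\right) \left(-69\right) = \frac{471}{10} \left(-69\right) = - \frac{32499}{10}$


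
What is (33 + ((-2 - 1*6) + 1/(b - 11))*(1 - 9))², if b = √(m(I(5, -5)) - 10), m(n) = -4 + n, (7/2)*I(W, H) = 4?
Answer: 5*(125130*√70 + 1448513*I)/(66*√70 + 757*I) ≈ 9536.9 + 41.856*I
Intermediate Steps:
I(W, H) = 8/7 (I(W, H) = (2/7)*4 = 8/7)
b = 3*I*√70/7 (b = √((-4 + 8/7) - 10) = √(-20/7 - 10) = √(-90/7) = 3*I*√70/7 ≈ 3.5857*I)
(33 + ((-2 - 1*6) + 1/(b - 11))*(1 - 9))² = (33 + ((-2 - 1*6) + 1/(3*I*√70/7 - 11))*(1 - 9))² = (33 + ((-2 - 6) + 1/(-11 + 3*I*√70/7))*(-8))² = (33 + (-8 + 1/(-11 + 3*I*√70/7))*(-8))² = (33 + (64 - 8/(-11 + 3*I*√70/7)))² = (97 - 8/(-11 + 3*I*√70/7))²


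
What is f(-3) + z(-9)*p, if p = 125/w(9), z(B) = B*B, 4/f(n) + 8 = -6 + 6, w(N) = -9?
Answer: -2251/2 ≈ -1125.5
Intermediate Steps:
f(n) = -½ (f(n) = 4/(-8 + (-6 + 6)) = 4/(-8 + 0) = 4/(-8) = 4*(-⅛) = -½)
z(B) = B²
p = -125/9 (p = 125/(-9) = 125*(-⅑) = -125/9 ≈ -13.889)
f(-3) + z(-9)*p = -½ + (-9)²*(-125/9) = -½ + 81*(-125/9) = -½ - 1125 = -2251/2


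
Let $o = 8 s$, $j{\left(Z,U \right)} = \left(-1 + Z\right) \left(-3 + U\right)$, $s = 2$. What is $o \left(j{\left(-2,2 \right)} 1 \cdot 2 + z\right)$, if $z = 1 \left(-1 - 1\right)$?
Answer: $64$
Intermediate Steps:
$o = 16$ ($o = 8 \cdot 2 = 16$)
$z = -2$ ($z = 1 \left(-2\right) = -2$)
$o \left(j{\left(-2,2 \right)} 1 \cdot 2 + z\right) = 16 \left(\left(3 - 2 - -6 + 2 \left(-2\right)\right) 1 \cdot 2 - 2\right) = 16 \left(\left(3 - 2 + 6 - 4\right) 1 \cdot 2 - 2\right) = 16 \left(3 \cdot 1 \cdot 2 - 2\right) = 16 \left(3 \cdot 2 - 2\right) = 16 \left(6 - 2\right) = 16 \cdot 4 = 64$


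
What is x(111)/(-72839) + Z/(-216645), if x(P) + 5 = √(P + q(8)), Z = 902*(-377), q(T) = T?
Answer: 173218717/110351085 - √119/72839 ≈ 1.5696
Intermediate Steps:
Z = -340054
x(P) = -5 + √(8 + P) (x(P) = -5 + √(P + 8) = -5 + √(8 + P))
x(111)/(-72839) + Z/(-216645) = (-5 + √(8 + 111))/(-72839) - 340054/(-216645) = (-5 + √119)*(-1/72839) - 340054*(-1/216645) = (5/72839 - √119/72839) + 2378/1515 = 173218717/110351085 - √119/72839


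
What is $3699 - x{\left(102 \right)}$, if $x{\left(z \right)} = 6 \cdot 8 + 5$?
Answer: $3646$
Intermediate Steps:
$x{\left(z \right)} = 53$ ($x{\left(z \right)} = 48 + 5 = 53$)
$3699 - x{\left(102 \right)} = 3699 - 53 = 3646$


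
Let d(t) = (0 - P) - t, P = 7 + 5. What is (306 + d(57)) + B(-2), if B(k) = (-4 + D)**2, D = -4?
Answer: 301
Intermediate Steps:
P = 12
B(k) = 64 (B(k) = (-4 - 4)**2 = (-8)**2 = 64)
d(t) = -12 - t (d(t) = (0 - 1*12) - t = (0 - 12) - t = -12 - t)
(306 + d(57)) + B(-2) = (306 + (-12 - 1*57)) + 64 = (306 + (-12 - 57)) + 64 = (306 - 69) + 64 = 237 + 64 = 301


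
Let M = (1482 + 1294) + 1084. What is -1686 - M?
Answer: -5546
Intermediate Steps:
M = 3860 (M = 2776 + 1084 = 3860)
-1686 - M = -1686 - 1*3860 = -1686 - 3860 = -5546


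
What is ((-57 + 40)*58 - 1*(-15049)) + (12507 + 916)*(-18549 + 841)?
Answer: -237680421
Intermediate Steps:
((-57 + 40)*58 - 1*(-15049)) + (12507 + 916)*(-18549 + 841) = (-17*58 + 15049) + 13423*(-17708) = (-986 + 15049) - 237694484 = 14063 - 237694484 = -237680421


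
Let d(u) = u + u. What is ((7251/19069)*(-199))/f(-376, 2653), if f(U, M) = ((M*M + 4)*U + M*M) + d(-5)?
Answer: 1442949/50330811828341 ≈ 2.8669e-8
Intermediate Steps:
d(u) = 2*u
f(U, M) = -10 + M**2 + U*(4 + M**2) (f(U, M) = ((M*M + 4)*U + M*M) + 2*(-5) = ((M**2 + 4)*U + M**2) - 10 = ((4 + M**2)*U + M**2) - 10 = (U*(4 + M**2) + M**2) - 10 = (M**2 + U*(4 + M**2)) - 10 = -10 + M**2 + U*(4 + M**2))
((7251/19069)*(-199))/f(-376, 2653) = ((7251/19069)*(-199))/(-10 + 2653**2 + 4*(-376) - 376*2653**2) = ((7251*(1/19069))*(-199))/(-10 + 7038409 - 1504 - 376*7038409) = ((7251/19069)*(-199))/(-10 + 7038409 - 1504 - 2646441784) = -1442949/19069/(-2639404889) = -1442949/19069*(-1/2639404889) = 1442949/50330811828341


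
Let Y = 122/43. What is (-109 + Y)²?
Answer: 20839225/1849 ≈ 11271.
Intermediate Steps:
Y = 122/43 (Y = 122*(1/43) = 122/43 ≈ 2.8372)
(-109 + Y)² = (-109 + 122/43)² = (-4565/43)² = 20839225/1849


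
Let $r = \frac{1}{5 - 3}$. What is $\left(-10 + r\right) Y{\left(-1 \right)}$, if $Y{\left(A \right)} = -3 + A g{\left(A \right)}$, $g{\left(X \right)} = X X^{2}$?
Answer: $19$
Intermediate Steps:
$g{\left(X \right)} = X^{3}$
$Y{\left(A \right)} = -3 + A^{4}$ ($Y{\left(A \right)} = -3 + A A^{3} = -3 + A^{4}$)
$r = \frac{1}{2} \approx 0.5$
$\left(-10 + r\right) Y{\left(-1 \right)} = \left(-10 + \frac{1}{2}\right) \left(-3 + \left(-1\right)^{4}\right) = - \frac{19 \left(-3 + 1\right)}{2} = \left(- \frac{19}{2}\right) \left(-2\right) = 19$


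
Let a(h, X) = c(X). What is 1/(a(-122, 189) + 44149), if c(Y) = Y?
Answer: 1/44338 ≈ 2.2554e-5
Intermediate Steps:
a(h, X) = X
1/(a(-122, 189) + 44149) = 1/(189 + 44149) = 1/44338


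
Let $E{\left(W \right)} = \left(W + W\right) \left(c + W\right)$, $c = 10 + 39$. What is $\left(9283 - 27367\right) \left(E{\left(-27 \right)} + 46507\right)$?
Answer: $-819548796$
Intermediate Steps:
$c = 49$
$E{\left(W \right)} = 2 W \left(49 + W\right)$ ($E{\left(W \right)} = \left(W + W\right) \left(49 + W\right) = 2 W \left(49 + W\right)$)
$\left(9283 - 27367\right) \left(E{\left(-27 \right)} + 46507\right) = \left(9283 - 27367\right) \left(2 \left(-27\right) \left(49 - 27\right) + 46507\right) = - 18084 \left(2 \left(-27\right) 22 + 46507\right) = - 18084 \left(-1188 + 46507\right) = \left(-18084\right) 45319 = -819548796$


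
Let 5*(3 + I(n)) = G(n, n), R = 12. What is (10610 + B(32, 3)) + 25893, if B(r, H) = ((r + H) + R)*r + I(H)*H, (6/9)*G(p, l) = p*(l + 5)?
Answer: 190098/5 ≈ 38020.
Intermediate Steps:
G(p, l) = 3*p*(5 + l)/2 (G(p, l) = 3*(p*(l + 5))/2 = 3*(p*(5 + l))/2 = 3*p*(5 + l)/2)
I(n) = -3 + 3*n*(5 + n)/10 (I(n) = -3 + (3*n*(5 + n)/2)/5 = -3 + 3*n*(5 + n)/10)
B(r, H) = H*(-3 + 3*H*(5 + H)/10) + r*(12 + H + r) (B(r, H) = ((r + H) + 12)*r + (-3 + 3*H*(5 + H)/10)*H = ((H + r) + 12)*r + H*(-3 + 3*H*(5 + H)/10) = (12 + H + r)*r + H*(-3 + 3*H*(5 + H)/10) = r*(12 + H + r) + H*(-3 + 3*H*(5 + H)/10) = H*(-3 + 3*H*(5 + H)/10) + r*(12 + H + r))
(10610 + B(32, 3)) + 25893 = (10610 + (32² + 12*32 + 3*32 + (3/10)*3*(-10 + 3*(5 + 3)))) + 25893 = (10610 + (1024 + 384 + 96 + (3/10)*3*(-10 + 3*8))) + 25893 = (10610 + (1024 + 384 + 96 + (3/10)*3*(-10 + 24))) + 25893 = (10610 + (1024 + 384 + 96 + (3/10)*3*14)) + 25893 = (10610 + (1024 + 384 + 96 + 63/5)) + 25893 = (10610 + 7583/5) + 25893 = 60633/5 + 25893 = 190098/5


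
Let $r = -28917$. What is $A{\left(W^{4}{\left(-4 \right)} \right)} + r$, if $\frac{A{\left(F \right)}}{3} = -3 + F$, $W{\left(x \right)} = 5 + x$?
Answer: $-28923$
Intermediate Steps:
$A{\left(F \right)} = -9 + 3 F$ ($A{\left(F \right)} = 3 \left(-3 + F\right) = -9 + 3 F$)
$A{\left(W^{4}{\left(-4 \right)} \right)} + r = \left(-9 + 3 \left(5 - 4\right)^{4}\right) - 28917 = \left(-9 + 3 \cdot 1^{4}\right) - 28917 = \left(-9 + 3 \cdot 1\right) - 28917 = \left(-9 + 3\right) - 28917 = -6 - 28917 = -28923$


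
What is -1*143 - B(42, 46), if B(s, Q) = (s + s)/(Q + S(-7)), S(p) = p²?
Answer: -13669/95 ≈ -143.88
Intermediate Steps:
B(s, Q) = 2*s/(49 + Q) (B(s, Q) = (s + s)/(Q + (-7)²) = (2*s)/(Q + 49) = (2*s)/(49 + Q) = 2*s/(49 + Q))
-1*143 - B(42, 46) = -1*143 - 2*42/(49 + 46) = -143 - 2*42/95 = -143 - 1*84/95 = -143 - 84/95 = -13669/95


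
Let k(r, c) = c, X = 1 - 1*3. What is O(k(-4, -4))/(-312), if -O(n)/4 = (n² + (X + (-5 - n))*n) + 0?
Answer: 14/39 ≈ 0.35897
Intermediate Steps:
X = -2 (X = 1 - 3 = -2)
O(n) = -4*n² - 4*n*(-7 - n) (O(n) = -4*((n² + (-2 + (-5 - n))*n) + 0) = -4*((n² + (-7 - n)*n) + 0) = -4*((n² + n*(-7 - n)) + 0) = -4*(n² + n*(-7 - n)) = -4*n² - 4*n*(-7 - n))
O(k(-4, -4))/(-312) = (28*(-4))/(-312) = -1/312*(-112) = 14/39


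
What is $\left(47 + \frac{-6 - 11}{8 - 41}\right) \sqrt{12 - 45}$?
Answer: $\frac{1568 i \sqrt{33}}{33} \approx 272.95 i$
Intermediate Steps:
$\left(47 + \frac{-6 - 11}{8 - 41}\right) \sqrt{12 - 45} = \left(47 - \frac{17}{-33}\right) \sqrt{-33} = \left(47 - - \frac{17}{33}\right) i \sqrt{33} = \left(47 + \frac{17}{33}\right) i \sqrt{33} = \frac{1568 i \sqrt{33}}{33}$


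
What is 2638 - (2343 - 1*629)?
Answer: 924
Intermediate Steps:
2638 - (2343 - 1*629) = 2638 - (2343 - 629) = 2638 - 1*1714 = 2638 - 1714 = 924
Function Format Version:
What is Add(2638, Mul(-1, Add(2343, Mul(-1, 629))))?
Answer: 924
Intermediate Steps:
Add(2638, Mul(-1, Add(2343, Mul(-1, 629)))) = Add(2638, Mul(-1, Add(2343, -629))) = Add(2638, Mul(-1, 1714)) = Add(2638, -1714) = 924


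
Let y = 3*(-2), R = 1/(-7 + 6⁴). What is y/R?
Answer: -7734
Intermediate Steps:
R = 1/1289 (R = 1/(-7 + 1296) = 1/1289 ≈ 0.00077580)
y = -6
y/R = -6/1/1289 = -6*1289 = -7734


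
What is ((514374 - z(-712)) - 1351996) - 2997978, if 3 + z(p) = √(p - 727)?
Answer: -3835597 - I*√1439 ≈ -3.8356e+6 - 37.934*I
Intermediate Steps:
z(p) = -3 + √(-727 + p) (z(p) = -3 + √(p - 727) = -3 + √(-727 + p))
((514374 - z(-712)) - 1351996) - 2997978 = ((514374 - (-3 + √(-727 - 712))) - 1351996) - 2997978 = ((514374 - (-3 + √(-1439))) - 1351996) - 2997978 = ((514374 - (-3 + I*√1439)) - 1351996) - 2997978 = ((514374 + (3 - I*√1439)) - 1351996) - 2997978 = ((514377 - I*√1439) - 1351996) - 2997978 = (-837619 - I*√1439) - 2997978 = -3835597 - I*√1439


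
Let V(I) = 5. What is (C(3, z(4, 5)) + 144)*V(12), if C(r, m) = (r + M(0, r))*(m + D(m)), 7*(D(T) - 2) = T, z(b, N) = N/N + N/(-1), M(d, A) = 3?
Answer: 4500/7 ≈ 642.86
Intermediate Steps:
z(b, N) = 1 - N (z(b, N) = 1 + N*(-1) = 1 - N)
D(T) = 2 + T/7
C(r, m) = (2 + 8*m/7)*(3 + r) (C(r, m) = (r + 3)*(m + (2 + m/7)) = (3 + r)*(2 + 8*m/7) = (2 + 8*m/7)*(3 + r))
(C(3, z(4, 5)) + 144)*V(12) = ((6 + 2*3 + 24*(1 - 1*5)/7 + (8/7)*(1 - 1*5)*3) + 144)*5 = ((6 + 6 + 24*(1 - 5)/7 + (8/7)*(1 - 5)*3) + 144)*5 = ((6 + 6 + (24/7)*(-4) + (8/7)*(-4)*3) + 144)*5 = ((6 + 6 - 96/7 - 96/7) + 144)*5 = (-108/7 + 144)*5 = (900/7)*5 = 4500/7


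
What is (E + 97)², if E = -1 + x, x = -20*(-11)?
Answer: 99856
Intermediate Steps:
x = 220
E = 219 (E = -1 + 220 = 219)
(E + 97)² = (219 + 97)² = 316² = 99856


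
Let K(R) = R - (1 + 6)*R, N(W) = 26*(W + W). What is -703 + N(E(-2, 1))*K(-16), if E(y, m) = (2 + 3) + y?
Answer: 14273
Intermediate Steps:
E(y, m) = 5 + y
N(W) = 52*W (N(W) = 26*(2*W) = 52*W)
K(R) = -6*R (K(R) = R - 7*R = -6*R)
-703 + N(E(-2, 1))*K(-16) = -703 + (52*(5 - 2))*(-6*(-16)) = -703 + (52*3)*96 = -703 + 156*96 = -703 + 14976 = 14273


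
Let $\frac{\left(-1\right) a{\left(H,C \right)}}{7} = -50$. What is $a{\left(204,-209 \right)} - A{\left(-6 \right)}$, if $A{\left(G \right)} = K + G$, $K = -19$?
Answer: $375$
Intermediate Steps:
$a{\left(H,C \right)} = 350$ ($a{\left(H,C \right)} = \left(-7\right) \left(-50\right) = 350$)
$A{\left(G \right)} = -19 + G$
$a{\left(204,-209 \right)} - A{\left(-6 \right)} = 350 - \left(-19 - 6\right) = 350 - -25 = 350 + 25 = 375$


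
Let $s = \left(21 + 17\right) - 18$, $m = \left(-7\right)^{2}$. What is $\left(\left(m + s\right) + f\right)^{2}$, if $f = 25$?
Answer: $8836$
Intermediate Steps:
$m = 49$
$s = 20$ ($s = 38 - 18 = 20$)
$\left(\left(m + s\right) + f\right)^{2} = \left(\left(49 + 20\right) + 25\right)^{2} = \left(69 + 25\right)^{2} = 94^{2} = 8836$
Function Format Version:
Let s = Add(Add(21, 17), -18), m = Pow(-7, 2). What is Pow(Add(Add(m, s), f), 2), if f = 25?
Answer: 8836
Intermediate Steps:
m = 49
s = 20 (s = Add(38, -18) = 20)
Pow(Add(Add(m, s), f), 2) = Pow(Add(Add(49, 20), 25), 2) = Pow(Add(69, 25), 2) = Pow(94, 2) = 8836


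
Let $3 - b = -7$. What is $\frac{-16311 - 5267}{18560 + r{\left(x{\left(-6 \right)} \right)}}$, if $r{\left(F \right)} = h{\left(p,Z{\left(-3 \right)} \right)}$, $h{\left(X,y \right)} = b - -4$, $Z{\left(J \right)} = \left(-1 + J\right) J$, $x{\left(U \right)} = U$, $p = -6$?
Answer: $- \frac{10789}{9287} \approx -1.1617$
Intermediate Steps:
$b = 10$ ($b = 3 - -7 = 3 + 7 = 10$)
$Z{\left(J \right)} = J \left(-1 + J\right)$
$h{\left(X,y \right)} = 14$ ($h{\left(X,y \right)} = 10 - -4 = 10 + 4 = 14$)
$r{\left(F \right)} = 14$
$\frac{-16311 - 5267}{18560 + r{\left(x{\left(-6 \right)} \right)}} = \frac{-16311 - 5267}{18560 + 14} = - \frac{21578}{18574} = \left(-21578\right) \frac{1}{18574} = - \frac{10789}{9287}$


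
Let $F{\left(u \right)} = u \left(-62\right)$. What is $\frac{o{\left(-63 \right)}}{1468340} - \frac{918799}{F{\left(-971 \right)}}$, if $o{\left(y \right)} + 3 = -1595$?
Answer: $- \frac{168650690807}{11049625585} \approx -15.263$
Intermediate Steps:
$o{\left(y \right)} = -1598$ ($o{\left(y \right)} = -3 - 1595 = -1598$)
$F{\left(u \right)} = - 62 u$
$\frac{o{\left(-63 \right)}}{1468340} - \frac{918799}{F{\left(-971 \right)}} = - \frac{1598}{1468340} - \frac{918799}{\left(-62\right) \left(-971\right)} = \left(-1598\right) \frac{1}{1468340} - \frac{918799}{60202} = - \frac{799}{734170} - \frac{918799}{60202} = - \frac{168650690807}{11049625585}$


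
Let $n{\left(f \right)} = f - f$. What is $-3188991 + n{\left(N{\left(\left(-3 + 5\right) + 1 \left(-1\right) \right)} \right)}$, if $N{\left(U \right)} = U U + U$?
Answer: $-3188991$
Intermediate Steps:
$N{\left(U \right)} = U + U^{2}$ ($N{\left(U \right)} = U^{2} + U = U + U^{2}$)
$n{\left(f \right)} = 0$
$-3188991 + n{\left(N{\left(\left(-3 + 5\right) + 1 \left(-1\right) \right)} \right)} = -3188991 + 0 = -3188991$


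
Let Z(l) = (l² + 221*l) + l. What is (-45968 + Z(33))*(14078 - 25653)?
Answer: 434675975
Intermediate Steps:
Z(l) = l² + 222*l
(-45968 + Z(33))*(14078 - 25653) = (-45968 + 33*(222 + 33))*(14078 - 25653) = (-45968 + 33*255)*(-11575) = (-45968 + 8415)*(-11575) = -37553*(-11575) = 434675975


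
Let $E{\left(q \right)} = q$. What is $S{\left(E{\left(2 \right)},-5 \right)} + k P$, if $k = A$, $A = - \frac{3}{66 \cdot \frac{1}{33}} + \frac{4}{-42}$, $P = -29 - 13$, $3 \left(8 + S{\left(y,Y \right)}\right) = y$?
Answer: $\frac{179}{3} \approx 59.667$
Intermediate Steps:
$S{\left(y,Y \right)} = -8 + \frac{y}{3}$
$P = -42$
$A = - \frac{67}{42}$ ($A = - \frac{3}{66 \cdot \frac{1}{33}} + 4 \left(- \frac{1}{42}\right) = - \frac{3}{2} - \frac{2}{21} = - \frac{67}{42} \approx -1.5952$)
$k = - \frac{67}{42} \approx -1.5952$
$S{\left(E{\left(2 \right)},-5 \right)} + k P = \left(-8 + \frac{1}{3} \cdot 2\right) - -67 = \left(-8 + \frac{2}{3}\right) + 67 = - \frac{22}{3} + 67 = \frac{179}{3}$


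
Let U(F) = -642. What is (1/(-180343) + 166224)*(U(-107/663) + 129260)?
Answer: 3855624851293558/180343 ≈ 2.1379e+10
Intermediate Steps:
(1/(-180343) + 166224)*(U(-107/663) + 129260) = (1/(-180343) + 166224)*(-642 + 129260) = (-1/180343 + 166224)*128618 = (29977334831/180343)*128618 = 3855624851293558/180343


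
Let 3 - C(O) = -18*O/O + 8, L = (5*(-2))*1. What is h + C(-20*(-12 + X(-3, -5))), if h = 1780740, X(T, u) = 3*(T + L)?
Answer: 1780753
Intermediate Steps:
L = -10 (L = -10*1 = -10)
X(T, u) = -30 + 3*T (X(T, u) = 3*(T - 10) = 3*(-10 + T) = -30 + 3*T)
C(O) = 13 (C(O) = 3 - (-18*O/O + 8) = 3 - (-18*1 + 8) = 3 - (-18 + 8) = 3 - 1*(-10) = 3 + 10 = 13)
h + C(-20*(-12 + X(-3, -5))) = 1780740 + 13 = 1780753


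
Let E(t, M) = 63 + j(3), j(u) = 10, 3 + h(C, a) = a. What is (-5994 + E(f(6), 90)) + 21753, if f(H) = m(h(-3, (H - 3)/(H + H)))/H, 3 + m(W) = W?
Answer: 15832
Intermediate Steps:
h(C, a) = -3 + a
m(W) = -3 + W
f(H) = (-6 + (-3 + H)/(2*H))/H (f(H) = (-3 + (-3 + (H - 3)/(H + H)))/H = (-3 + (-3 + (-3 + H)/((2*H))))/H = (-3 + (-3 + (-3 + H)*(1/(2*H))))/H = (-3 + (-3 + (-3 + H)/(2*H)))/H = (-6 + (-3 + H)/(2*H))/H)
E(t, M) = 73 (E(t, M) = 63 + 10 = 73)
(-5994 + E(f(6), 90)) + 21753 = (-5994 + 73) + 21753 = -5921 + 21753 = 15832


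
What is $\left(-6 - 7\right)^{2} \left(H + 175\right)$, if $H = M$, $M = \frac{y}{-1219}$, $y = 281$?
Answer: $\frac{36004436}{1219} \approx 29536.0$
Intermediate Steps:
$M = - \frac{281}{1219}$ ($M = \frac{281}{-1219} = 281 \left(- \frac{1}{1219}\right) = - \frac{281}{1219} \approx -0.23052$)
$H = - \frac{281}{1219} \approx -0.23052$
$\left(-6 - 7\right)^{2} \left(H + 175\right) = \left(-6 - 7\right)^{2} \left(- \frac{281}{1219} + 175\right) = \left(-13\right)^{2} \cdot \frac{213044}{1219} = 169 \cdot \frac{213044}{1219} = \frac{36004436}{1219}$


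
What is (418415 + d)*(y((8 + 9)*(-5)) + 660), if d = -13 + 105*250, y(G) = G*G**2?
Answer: -272778439180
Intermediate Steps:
y(G) = G**3
d = 26237 (d = -13 + 26250 = 26237)
(418415 + d)*(y((8 + 9)*(-5)) + 660) = (418415 + 26237)*(((8 + 9)*(-5))**3 + 660) = 444652*((17*(-5))**3 + 660) = 444652*((-85)**3 + 660) = 444652*(-614125 + 660) = 444652*(-613465) = -272778439180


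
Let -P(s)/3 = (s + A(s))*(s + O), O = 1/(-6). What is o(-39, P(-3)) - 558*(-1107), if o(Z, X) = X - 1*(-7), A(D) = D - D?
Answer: 1235369/2 ≈ 6.1768e+5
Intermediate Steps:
A(D) = 0
O = -⅙ (O = 1*(-⅙) = -⅙ ≈ -0.16667)
P(s) = -3*s*(-⅙ + s) (P(s) = -3*(s + 0)*(s - ⅙) = -3*s*(-⅙ + s))
o(Z, X) = 7 + X (o(Z, X) = X + 7 = 7 + X)
o(-39, P(-3)) - 558*(-1107) = (7 + (½)*(-3)*(1 - 6*(-3))) - 558*(-1107) = (7 + (½)*(-3)*(1 + 18)) + 617706 = (7 + (½)*(-3)*19) + 617706 = (7 - 57/2) + 617706 = -43/2 + 617706 = 1235369/2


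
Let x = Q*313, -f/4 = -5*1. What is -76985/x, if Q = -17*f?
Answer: 15397/21284 ≈ 0.72341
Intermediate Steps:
f = 20 (f = -(-20) = -4*(-5) = 20)
Q = -340 (Q = -17*20 = -340)
x = -106420 (x = -340*313 = -106420)
-76985/x = -76985/(-106420) = -76985*(-1/106420) = 15397/21284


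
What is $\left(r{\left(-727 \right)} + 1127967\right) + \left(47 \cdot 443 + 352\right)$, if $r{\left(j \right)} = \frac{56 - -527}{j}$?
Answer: $\frac{835424197}{727} \approx 1.1491 \cdot 10^{6}$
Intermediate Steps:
$r{\left(j \right)} = \frac{583}{j}$ ($r{\left(j \right)} = \frac{56 + 527}{j} = \frac{583}{j}$)
$\left(r{\left(-727 \right)} + 1127967\right) + \left(47 \cdot 443 + 352\right) = \left(\frac{583}{-727} + 1127967\right) + \left(47 \cdot 443 + 352\right) = \left(583 \left(- \frac{1}{727}\right) + 1127967\right) + \left(20821 + 352\right) = \left(- \frac{583}{727} + 1127967\right) + 21173 = \frac{820031426}{727} + 21173 = \frac{835424197}{727}$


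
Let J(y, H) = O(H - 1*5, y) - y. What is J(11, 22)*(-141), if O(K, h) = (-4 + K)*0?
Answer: 1551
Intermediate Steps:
O(K, h) = 0
J(y, H) = -y (J(y, H) = 0 - y = -y)
J(11, 22)*(-141) = -1*11*(-141) = -11*(-141) = 1551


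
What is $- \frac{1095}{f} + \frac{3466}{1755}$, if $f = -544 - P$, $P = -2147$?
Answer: $\frac{3634273}{2813265} \approx 1.2918$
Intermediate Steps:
$f = 1603$ ($f = -544 - -2147 = -544 + 2147 = 1603$)
$- \frac{1095}{f} + \frac{3466}{1755} = - \frac{1095}{1603} + \frac{3466}{1755} = \frac{3634273}{2813265}$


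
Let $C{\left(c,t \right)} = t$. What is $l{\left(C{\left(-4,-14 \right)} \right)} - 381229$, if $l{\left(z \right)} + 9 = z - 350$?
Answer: $-381602$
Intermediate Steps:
$l{\left(z \right)} = -359 + z$ ($l{\left(z \right)} = -9 + \left(z - 350\right) = -9 + \left(-350 + z\right) = -359 + z$)
$l{\left(C{\left(-4,-14 \right)} \right)} - 381229 = \left(-359 - 14\right) - 381229 = -373 - 381229 = -381602$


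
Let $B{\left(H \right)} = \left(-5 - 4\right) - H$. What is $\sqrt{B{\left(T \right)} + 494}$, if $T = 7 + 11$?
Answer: $\sqrt{467} \approx 21.61$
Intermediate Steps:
$T = 18$
$B{\left(H \right)} = -9 - H$ ($B{\left(H \right)} = \left(-5 - 4\right) - H = -9 - H$)
$\sqrt{B{\left(T \right)} + 494} = \sqrt{\left(-9 - 18\right) + 494} = \sqrt{-27 + 494} = \sqrt{467}$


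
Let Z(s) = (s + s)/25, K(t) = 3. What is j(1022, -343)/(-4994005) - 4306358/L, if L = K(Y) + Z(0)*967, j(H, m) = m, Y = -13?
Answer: -21505973382761/14982015 ≈ -1.4355e+6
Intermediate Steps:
Z(s) = 2*s/25 (Z(s) = (2*s)*(1/25) = 2*s/25)
L = 3 (L = 3 + ((2/25)*0)*967 = 3 + 0*967 = 3 + 0 = 3)
j(1022, -343)/(-4994005) - 4306358/L = -343/(-4994005) - 4306358/3 = -343*(-1/4994005) - 4306358*⅓ = 343/4994005 - 4306358/3 = -21505973382761/14982015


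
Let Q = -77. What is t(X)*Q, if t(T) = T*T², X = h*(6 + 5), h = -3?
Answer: 2767149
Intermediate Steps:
X = -33 (X = -3*(6 + 5) = -3*11 = -33)
t(T) = T³
t(X)*Q = (-33)³*(-77) = -35937*(-77) = 2767149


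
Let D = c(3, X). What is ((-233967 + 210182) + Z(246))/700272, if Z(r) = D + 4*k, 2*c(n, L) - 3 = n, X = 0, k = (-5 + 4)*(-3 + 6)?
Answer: -11897/350136 ≈ -0.033978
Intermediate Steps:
k = -3 (k = -1*3 = -3)
c(n, L) = 3/2 + n/2
D = 3 (D = 3/2 + (½)*3 = 3/2 + 3/2 = 3)
Z(r) = -9 (Z(r) = 3 + 4*(-3) = 3 - 12 = -9)
((-233967 + 210182) + Z(246))/700272 = ((-233967 + 210182) - 9)/700272 = (-23785 - 9)*(1/700272) = -23794*1/700272 = -11897/350136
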